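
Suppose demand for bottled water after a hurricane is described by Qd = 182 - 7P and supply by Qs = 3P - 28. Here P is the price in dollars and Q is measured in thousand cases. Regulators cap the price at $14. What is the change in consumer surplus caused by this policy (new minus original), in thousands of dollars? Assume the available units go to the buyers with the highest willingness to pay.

66.5

Equilibrium: 182 - 7P = 3P - 28, so 210 = 10P and P* = 21, Q* = 35.
Because the ceiling (14) lies below the market-clearing price, it is binding.
At P = 14: Qd = 182 - 7·14 = 84 and Qs = 3·14 - 28 = 14.
Consumer surplus without the control is ½ · (26 - 21) · 35 = 87.5.
With the ceiling, 14 units are sold at 14 (assume they go to the highest-value buyers). The demand price at Q = 14 is 24, so CS = ½ · [(26 - 14) + (24 - 14)] · 14 = 154.
Change in consumer surplus = 154 - 87.5 = 66.5.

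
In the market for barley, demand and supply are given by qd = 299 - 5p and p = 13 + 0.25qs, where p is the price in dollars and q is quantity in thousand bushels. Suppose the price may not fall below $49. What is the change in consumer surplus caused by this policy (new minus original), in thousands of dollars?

Rearranging supply gives qs = 4p - 52. Equilibrium: 299 - 5p = 4p - 52, so 351 = 9p and p* = 39, q* = 104.
Because the floor (49) lies above the market-clearing price, it is binding.
At p = 49: qd = 299 - 5·49 = 54 and qs = 4·49 - 52 = 144.
Consumer surplus without the control is ½ · (59.8 - 39) · 104 = 1081.6.
With the floor, consumers buy 54 units at 49, so CS = ½ · (59.8 - 49) · 54 = 291.6.
Change in consumer surplus = 291.6 - 1081.6 = -790.

-790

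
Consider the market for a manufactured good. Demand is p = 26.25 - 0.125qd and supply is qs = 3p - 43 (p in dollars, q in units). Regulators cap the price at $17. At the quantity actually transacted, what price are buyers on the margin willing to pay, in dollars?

25.25

Rearranging demand gives qd = 210 - 8p. Without the control the market clears where 210 - 8p = 3p - 43, i.e. p* = 23 and q* = 26.
Because the ceiling (17) lies below the market-clearing price, it is binding.
At p = 17: qd = 210 - 8·17 = 74 and qs = 3·17 - 43 = 8.
Only 8 units reach the market. On the demand curve, the marginal buyer's willingness to pay at q = 8 is (210 - 8)/8 = 25.25.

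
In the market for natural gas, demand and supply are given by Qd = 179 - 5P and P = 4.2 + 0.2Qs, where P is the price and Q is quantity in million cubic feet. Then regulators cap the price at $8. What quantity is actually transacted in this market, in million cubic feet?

19

Rearranging supply gives Qs = 5P - 21. Without the control the market clears where 179 - 5P = 5P - 21, i.e. P* = 20 and Q* = 79.
Since 8 < 20, the ceiling is binding.
At P = 8: Qd = 179 - 5·8 = 139 and Qs = 5·8 - 21 = 19.
The quantity actually transacted is the short side, supply: 19.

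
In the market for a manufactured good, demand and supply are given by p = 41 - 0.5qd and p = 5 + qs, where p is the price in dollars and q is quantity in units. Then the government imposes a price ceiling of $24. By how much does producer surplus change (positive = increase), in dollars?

-107.5

Rearranging demand gives qd = 82 - 2p; rearranging supply gives qs = p - 5. Without the control the market clears where 82 - 2p = p - 5, i.e. p* = 29 and q* = 24.
The ceiling of 24 is below the equilibrium price 29, so it binds.
At p = 24: qd = 82 - 2·24 = 34 and qs = 24 - 5 = 19.
Producer surplus without the control is ½ · (29 - 5) · 24 = 288.
With the ceiling, producers sell 19 units at 24, so PS = ½ · (24 - 5) · 19 = 180.5.
Change in producer surplus = 180.5 - 288 = -107.5.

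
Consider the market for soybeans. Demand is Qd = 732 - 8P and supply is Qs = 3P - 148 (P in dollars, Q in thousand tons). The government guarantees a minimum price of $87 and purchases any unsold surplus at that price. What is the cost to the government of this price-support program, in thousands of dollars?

Without the control the market clears where 732 - 8P = 3P - 148, i.e. P* = 80 and Q* = 92.
Since 87 > 80, the floor is binding.
At P = 87: Qd = 732 - 8·87 = 36 and Qs = 3·87 - 148 = 113.
Surplus = Qs - Qd = 77.
Government expenditure = surplus × support price = 77 × 87 = 6699.

6699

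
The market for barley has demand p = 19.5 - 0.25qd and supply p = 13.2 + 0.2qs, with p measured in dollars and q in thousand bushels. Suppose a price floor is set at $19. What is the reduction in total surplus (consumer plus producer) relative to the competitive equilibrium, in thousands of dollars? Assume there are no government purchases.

32.4

Rearranging demand gives qd = 78 - 4p; rearranging supply gives qs = 5p - 66. Without the control the market clears where 78 - 4p = 5p - 66, i.e. p* = 16 and q* = 14.
The floor of 19 is above the equilibrium price 16, so it binds.
At p = 19: qd = 78 - 4·19 = 2 and qs = 5·19 - 66 = 29.
Quantity traded falls to 2. At q = 2 the demand price is (78 - 2)/4 = 19 and the supply price is (66 + 2)/5 = 13.6.
Deadweight loss = ½ · (19 - 13.6) · (14 - 2) = ½ · 5.4 · 12 = 32.4.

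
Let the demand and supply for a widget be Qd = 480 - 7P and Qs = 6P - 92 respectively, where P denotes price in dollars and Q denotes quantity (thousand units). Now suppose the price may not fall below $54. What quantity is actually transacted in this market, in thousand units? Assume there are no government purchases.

Without the control the market clears where 480 - 7P = 6P - 92, i.e. P* = 44 and Q* = 172.
Since 54 > 44, the floor is binding.
At P = 54: Qd = 480 - 7·54 = 102 and Qs = 6·54 - 92 = 232.
The quantity actually transacted is the short side, demand: 102.

102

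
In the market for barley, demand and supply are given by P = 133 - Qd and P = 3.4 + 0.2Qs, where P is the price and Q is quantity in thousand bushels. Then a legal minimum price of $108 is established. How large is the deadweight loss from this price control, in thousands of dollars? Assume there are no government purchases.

Rearranging demand gives Qd = 133 - P; rearranging supply gives Qs = 5P - 17. Setting quantity demanded equal to quantity supplied, 133 - P = 5P - 17, gives P* = 25 and Q* = 108.
Since 108 > 25, the floor is binding.
At P = 108: Qd = 133 - 108 = 25 and Qs = 5·108 - 17 = 523.
Quantity traded falls to 25. At Q = 25 the demand price is 133 - 25 = 108 and the supply price is (17 + 25)/5 = 8.4.
Deadweight loss = ½ · (108 - 8.4) · (108 - 25) = ½ · 99.6 · 83 = 4133.4.

4133.4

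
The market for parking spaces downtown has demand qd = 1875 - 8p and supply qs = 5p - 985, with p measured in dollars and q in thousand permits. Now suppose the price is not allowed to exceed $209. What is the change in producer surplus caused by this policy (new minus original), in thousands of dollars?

-962.5

Without the control the market clears where 1875 - 8p = 5p - 985, i.e. p* = 220 and q* = 115.
Because the ceiling (209) lies below the market-clearing price, it is binding.
At p = 209: qd = 1875 - 8·209 = 203 and qs = 5·209 - 985 = 60.
Producer surplus without the control is ½ · (220 - 197) · 115 = 1322.5.
With the ceiling, producers sell 60 units at 209, so PS = ½ · (209 - 197) · 60 = 360.
Change in producer surplus = 360 - 1322.5 = -962.5.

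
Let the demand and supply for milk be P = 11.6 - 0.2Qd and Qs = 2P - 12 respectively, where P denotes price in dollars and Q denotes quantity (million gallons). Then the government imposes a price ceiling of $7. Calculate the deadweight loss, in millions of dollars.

12.6

Rearranging demand gives Qd = 58 - 5P. Equilibrium: 58 - 5P = 2P - 12, so 70 = 7P and P* = 10, Q* = 8.
Because the ceiling (7) lies below the market-clearing price, it is binding.
At P = 7: Qd = 58 - 5·7 = 23 and Qs = 2·7 - 12 = 2.
Quantity traded falls to 2. At Q = 2 the demand price is (58 - 2)/5 = 11.2 and the supply price is (12 + 2)/2 = 7.
Deadweight loss = ½ · (11.2 - 7) · (8 - 2) = ½ · 4.2 · 6 = 12.6.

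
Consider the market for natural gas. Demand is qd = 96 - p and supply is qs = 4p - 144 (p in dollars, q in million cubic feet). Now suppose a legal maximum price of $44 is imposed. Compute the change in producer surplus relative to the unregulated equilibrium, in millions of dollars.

Equilibrium: 96 - p = 4p - 144, so 240 = 5p and p* = 48, q* = 48.
Since 44 < 48, the ceiling is binding.
At p = 44: qd = 96 - 44 = 52 and qs = 4·44 - 144 = 32.
Producer surplus without the control is ½ · (48 - 36) · 48 = 288.
With the ceiling, producers sell 32 units at 44, so PS = ½ · (44 - 36) · 32 = 128.
Change in producer surplus = 128 - 288 = -160.

-160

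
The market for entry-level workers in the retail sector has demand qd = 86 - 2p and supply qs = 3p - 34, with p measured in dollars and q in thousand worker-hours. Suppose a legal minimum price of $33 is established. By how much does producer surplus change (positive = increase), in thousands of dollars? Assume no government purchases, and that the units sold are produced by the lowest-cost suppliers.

126

Equilibrium: 86 - 2p = 3p - 34, so 120 = 5p and p* = 24, q* = 38.
The floor of 33 is above the equilibrium price 24, so it binds.
At p = 33: qd = 86 - 2·33 = 20 and qs = 3·33 - 34 = 65.
Producer surplus without the control is ½ · (24 - 34/3) · 38 = 722/3.
With the floor, 20 units are sold at 33. The supply price at q = 20 is 18, so PS = ½ · [(33 - 34/3) + (33 - 18)] · 20 = 1100/3.
Change in producer surplus = 1100/3 - 722/3 = 126.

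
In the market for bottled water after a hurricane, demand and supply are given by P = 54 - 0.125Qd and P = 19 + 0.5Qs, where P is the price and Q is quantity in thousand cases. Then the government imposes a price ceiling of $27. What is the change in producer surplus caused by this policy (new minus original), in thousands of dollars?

-720

Rearranging demand gives Qd = 432 - 8P; rearranging supply gives Qs = 2P - 38. Without the control the market clears where 432 - 8P = 2P - 38, i.e. P* = 47 and Q* = 56.
The ceiling of 27 is below the equilibrium price 47, so it binds.
At P = 27: Qd = 432 - 8·27 = 216 and Qs = 2·27 - 38 = 16.
Producer surplus without the control is ½ · (47 - 19) · 56 = 784.
With the ceiling, producers sell 16 units at 27, so PS = ½ · (27 - 19) · 16 = 64.
Change in producer surplus = 64 - 784 = -720.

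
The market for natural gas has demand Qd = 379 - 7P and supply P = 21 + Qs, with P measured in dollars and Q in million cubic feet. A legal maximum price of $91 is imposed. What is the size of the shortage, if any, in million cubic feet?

0

Rearranging supply gives Qs = P - 21. Without the control the market clears where 379 - 7P = P - 21, i.e. P* = 50 and Q* = 29.
Since 91 is above P* = 50, the ceiling does not bind and the free-market outcome prevails.
Since the control does not bind, there is no shortage.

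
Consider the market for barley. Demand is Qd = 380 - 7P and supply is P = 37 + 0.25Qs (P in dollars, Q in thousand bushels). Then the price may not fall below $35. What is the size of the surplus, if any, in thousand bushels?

Rearranging supply gives Qs = 4P - 148. In a free market, 380 - 7P = 4P - 148 gives the equilibrium P* = 48, Q* = 44.
Since 35 is below P* = 48, the floor does not bind and the free-market outcome prevails.
Since the control does not bind, there is no surplus.

0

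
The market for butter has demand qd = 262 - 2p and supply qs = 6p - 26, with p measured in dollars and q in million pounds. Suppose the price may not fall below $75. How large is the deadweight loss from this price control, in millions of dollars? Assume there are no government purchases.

2028

Without the control the market clears where 262 - 2p = 6p - 26, i.e. p* = 36 and q* = 190.
The floor of 75 is above the equilibrium price 36, so it binds.
At p = 75: qd = 262 - 2·75 = 112 and qs = 6·75 - 26 = 424.
Quantity traded falls to 112. At q = 112 the demand price is (262 - 112)/2 = 75 and the supply price is (26 + 112)/6 = 23.
Deadweight loss = ½ · (75 - 23) · (190 - 112) = ½ · 52 · 78 = 2028.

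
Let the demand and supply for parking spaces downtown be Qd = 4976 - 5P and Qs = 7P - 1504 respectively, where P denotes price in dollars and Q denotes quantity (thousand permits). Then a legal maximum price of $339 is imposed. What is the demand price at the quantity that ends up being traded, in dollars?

Setting quantity demanded equal to quantity supplied, 4976 - 5P = 7P - 1504, gives P* = 540 and Q* = 2276.
Because the ceiling (339) lies below the market-clearing price, it is binding.
At P = 339: Qd = 4976 - 5·339 = 3281 and Qs = 7·339 - 1504 = 869.
Only 869 units reach the market. On the demand curve, the marginal buyer's willingness to pay at Q = 869 is (4976 - 869)/5 = 821.4.

821.4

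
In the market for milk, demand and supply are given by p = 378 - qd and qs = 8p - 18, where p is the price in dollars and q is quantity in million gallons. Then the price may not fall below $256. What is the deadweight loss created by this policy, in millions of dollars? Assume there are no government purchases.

Rearranging demand gives qd = 378 - p. In a free market, 378 - p = 8p - 18 gives the equilibrium p* = 44, q* = 334.
The floor of 256 is above the equilibrium price 44, so it binds.
At p = 256: qd = 378 - 256 = 122 and qs = 8·256 - 18 = 2030.
Quantity traded falls to 122. At q = 122 the demand price is 378 - 122 = 256 and the supply price is (18 + 122)/8 = 17.5.
Deadweight loss = ½ · (256 - 17.5) · (334 - 122) = ½ · 238.5 · 212 = 25281.

25281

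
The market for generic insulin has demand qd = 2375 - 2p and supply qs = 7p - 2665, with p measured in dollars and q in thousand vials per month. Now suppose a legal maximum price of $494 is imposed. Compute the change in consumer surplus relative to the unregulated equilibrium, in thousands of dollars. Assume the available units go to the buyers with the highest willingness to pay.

-1023

Equilibrium: 2375 - 2p = 7p - 2665, so 5040 = 9p and p* = 560, q* = 1255.
Since 494 < 560, the ceiling is binding.
At p = 494: qd = 2375 - 2·494 = 1387 and qs = 7·494 - 2665 = 793.
Consumer surplus without the control is ½ · (1187.5 - 560) · 1255 = 393756.25.
With the ceiling, 793 units are sold at 494 (assume they go to the highest-value buyers). The demand price at q = 793 is 791, so CS = ½ · [(1187.5 - 494) + (791 - 494)] · 793 = 392733.25.
Change in consumer surplus = 392733.25 - 393756.25 = -1023.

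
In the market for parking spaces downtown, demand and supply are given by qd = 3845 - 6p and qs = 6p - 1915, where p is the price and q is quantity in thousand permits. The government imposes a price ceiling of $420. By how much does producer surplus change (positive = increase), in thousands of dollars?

Equilibrium: 3845 - 6p = 6p - 1915, so 5760 = 12p and p* = 480, q* = 965.
Since 420 < 480, the ceiling is binding.
At p = 420: qd = 3845 - 6·420 = 1325 and qs = 6·420 - 1915 = 605.
Producer surplus without the control is ½ · (480 - 1915/6) · 965 = 931225/12.
With the ceiling, producers sell 605 units at 420, so PS = ½ · (420 - 1915/6) · 605 = 366025/12.
Change in producer surplus = 366025/12 - 931225/12 = -47100.

-47100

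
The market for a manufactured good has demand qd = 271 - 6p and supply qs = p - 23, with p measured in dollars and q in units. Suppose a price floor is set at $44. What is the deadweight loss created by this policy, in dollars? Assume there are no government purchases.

84

Equilibrium: 271 - 6p = p - 23, so 294 = 7p and p* = 42, q* = 19.
Because the floor (44) lies above the market-clearing price, it is binding.
At p = 44: qd = 271 - 6·44 = 7 and qs = 44 - 23 = 21.
Quantity traded falls to 7. At q = 7 the demand price is (271 - 7)/6 = 44 and the supply price is 23 + 7 = 30.
Deadweight loss = ½ · (44 - 30) · (19 - 7) = ½ · 14 · 12 = 84.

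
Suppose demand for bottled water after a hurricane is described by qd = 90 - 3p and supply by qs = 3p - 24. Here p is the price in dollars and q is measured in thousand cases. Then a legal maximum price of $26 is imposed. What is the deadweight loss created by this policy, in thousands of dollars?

Equilibrium: 90 - 3p = 3p - 24, so 114 = 6p and p* = 19, q* = 33.
The ceiling of 26 is above the equilibrium price 19, so it is not binding; the market clears at p* = 19, q* = 33.
Since the control does not bind, no trades are prevented and deadweight loss is zero.

0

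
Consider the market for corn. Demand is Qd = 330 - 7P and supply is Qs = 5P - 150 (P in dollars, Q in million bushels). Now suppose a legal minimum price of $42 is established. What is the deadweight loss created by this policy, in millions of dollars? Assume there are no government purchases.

33.6

In a free market, 330 - 7P = 5P - 150 gives the equilibrium P* = 40, Q* = 50.
Because the floor (42) lies above the market-clearing price, it is binding.
At P = 42: Qd = 330 - 7·42 = 36 and Qs = 5·42 - 150 = 60.
Quantity traded falls to 36. At Q = 36 the demand price is (330 - 36)/7 = 42 and the supply price is (150 + 36)/5 = 37.2.
Deadweight loss = ½ · (42 - 37.2) · (50 - 36) = ½ · 4.8 · 14 = 33.6.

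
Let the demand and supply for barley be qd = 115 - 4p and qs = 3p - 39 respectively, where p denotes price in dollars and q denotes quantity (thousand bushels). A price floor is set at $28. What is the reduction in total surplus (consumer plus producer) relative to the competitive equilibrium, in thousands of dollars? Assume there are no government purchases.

Without the control the market clears where 115 - 4p = 3p - 39, i.e. p* = 22 and q* = 27.
Since 28 > 22, the floor is binding.
At p = 28: qd = 115 - 4·28 = 3 and qs = 3·28 - 39 = 45.
Quantity traded falls to 3. At q = 3 the demand price is (115 - 3)/4 = 28 and the supply price is (39 + 3)/3 = 14.
Deadweight loss = ½ · (28 - 14) · (27 - 3) = ½ · 14 · 24 = 168.

168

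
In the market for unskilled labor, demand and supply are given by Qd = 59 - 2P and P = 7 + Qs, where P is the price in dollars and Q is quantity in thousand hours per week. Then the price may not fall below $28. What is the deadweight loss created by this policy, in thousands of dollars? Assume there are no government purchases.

Rearranging supply gives Qs = P - 7. In a free market, 59 - 2P = P - 7 gives the equilibrium P* = 22, Q* = 15.
Because the floor (28) lies above the market-clearing price, it is binding.
At P = 28: Qd = 59 - 2·28 = 3 and Qs = 28 - 7 = 21.
Quantity traded falls to 3. At Q = 3 the demand price is (59 - 3)/2 = 28 and the supply price is 7 + 3 = 10.
Deadweight loss = ½ · (28 - 10) · (15 - 3) = ½ · 18 · 12 = 108.

108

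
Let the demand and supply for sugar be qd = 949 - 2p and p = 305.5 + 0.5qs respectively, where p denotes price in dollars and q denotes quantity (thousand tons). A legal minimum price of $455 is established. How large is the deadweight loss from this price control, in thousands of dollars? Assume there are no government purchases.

8450

Rearranging supply gives qs = 2p - 611. Equilibrium: 949 - 2p = 2p - 611, so 1560 = 4p and p* = 390, q* = 169.
Since 455 > 390, the floor is binding.
At p = 455: qd = 949 - 2·455 = 39 and qs = 2·455 - 611 = 299.
Quantity traded falls to 39. At q = 39 the demand price is (949 - 39)/2 = 455 and the supply price is (611 + 39)/2 = 325.
Deadweight loss = ½ · (455 - 325) · (169 - 39) = ½ · 130 · 130 = 8450.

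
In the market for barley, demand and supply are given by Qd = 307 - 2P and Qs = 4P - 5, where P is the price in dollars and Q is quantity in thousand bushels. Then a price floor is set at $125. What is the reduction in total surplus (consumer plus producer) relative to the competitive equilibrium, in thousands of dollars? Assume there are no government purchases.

Equilibrium: 307 - 2P = 4P - 5, so 312 = 6P and P* = 52, Q* = 203.
The floor of 125 is above the equilibrium price 52, so it binds.
At P = 125: Qd = 307 - 2·125 = 57 and Qs = 4·125 - 5 = 495.
Quantity traded falls to 57. At Q = 57 the demand price is (307 - 57)/2 = 125 and the supply price is (5 + 57)/4 = 15.5.
Deadweight loss = ½ · (125 - 15.5) · (203 - 57) = ½ · 109.5 · 146 = 7993.5.

7993.5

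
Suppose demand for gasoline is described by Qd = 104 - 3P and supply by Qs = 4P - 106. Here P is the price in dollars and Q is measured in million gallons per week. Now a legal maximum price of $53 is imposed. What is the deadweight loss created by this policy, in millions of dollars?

In a free market, 104 - 3P = 4P - 106 gives the equilibrium P* = 30, Q* = 14.
The ceiling of 53 is above the equilibrium price 30, so it is not binding; the market clears at P* = 30, Q* = 14.
Since the control does not bind, no trades are prevented and deadweight loss is zero.

0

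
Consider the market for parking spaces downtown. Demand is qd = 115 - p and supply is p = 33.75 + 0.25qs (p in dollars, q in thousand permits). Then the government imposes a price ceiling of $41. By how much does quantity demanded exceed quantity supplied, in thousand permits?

45

Rearranging supply gives qs = 4p - 135. In a free market, 115 - p = 4p - 135 gives the equilibrium p* = 50, q* = 65.
The ceiling of 41 is below the equilibrium price 50, so it binds.
At p = 41: qd = 115 - 41 = 74 and qs = 4·41 - 135 = 29.
Shortage = qd - qs = 74 - 29 = 45.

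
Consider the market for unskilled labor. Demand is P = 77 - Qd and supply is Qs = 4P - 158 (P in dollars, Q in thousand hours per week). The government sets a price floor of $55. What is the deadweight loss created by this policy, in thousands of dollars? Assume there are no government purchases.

40

Rearranging demand gives Qd = 77 - P. Equilibrium: 77 - P = 4P - 158, so 235 = 5P and P* = 47, Q* = 30.
Because the floor (55) lies above the market-clearing price, it is binding.
At P = 55: Qd = 77 - 55 = 22 and Qs = 4·55 - 158 = 62.
Quantity traded falls to 22. At Q = 22 the demand price is 77 - 22 = 55 and the supply price is (158 + 22)/4 = 45.
Deadweight loss = ½ · (55 - 45) · (30 - 22) = ½ · 10 · 8 = 40.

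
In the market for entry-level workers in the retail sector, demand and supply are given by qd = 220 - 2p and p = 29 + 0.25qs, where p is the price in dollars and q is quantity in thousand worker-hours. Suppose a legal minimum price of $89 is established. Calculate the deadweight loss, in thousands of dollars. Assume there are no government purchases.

1633.5

Rearranging supply gives qs = 4p - 116. Without the control the market clears where 220 - 2p = 4p - 116, i.e. p* = 56 and q* = 108.
Since 89 > 56, the floor is binding.
At p = 89: qd = 220 - 2·89 = 42 and qs = 4·89 - 116 = 240.
Quantity traded falls to 42. At q = 42 the demand price is (220 - 42)/2 = 89 and the supply price is (116 + 42)/4 = 39.5.
Deadweight loss = ½ · (89 - 39.5) · (108 - 42) = ½ · 49.5 · 66 = 1633.5.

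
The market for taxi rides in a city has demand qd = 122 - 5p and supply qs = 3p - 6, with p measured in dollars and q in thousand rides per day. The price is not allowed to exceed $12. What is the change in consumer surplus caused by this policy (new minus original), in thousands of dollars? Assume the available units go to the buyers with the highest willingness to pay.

105.6

Without the control the market clears where 122 - 5p = 3p - 6, i.e. p* = 16 and q* = 42.
Since 12 < 16, the ceiling is binding.
At p = 12: qd = 122 - 5·12 = 62 and qs = 3·12 - 6 = 30.
Consumer surplus without the control is ½ · (24.4 - 16) · 42 = 176.4.
With the ceiling, 30 units are sold at 12 (assume they go to the highest-value buyers). The demand price at q = 30 is 18.4, so CS = ½ · [(24.4 - 12) + (18.4 - 12)] · 30 = 282.
Change in consumer surplus = 282 - 176.4 = 105.6.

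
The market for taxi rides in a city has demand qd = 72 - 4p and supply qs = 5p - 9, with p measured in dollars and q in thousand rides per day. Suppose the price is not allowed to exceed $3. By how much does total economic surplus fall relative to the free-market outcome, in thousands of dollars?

Without the control the market clears where 72 - 4p = 5p - 9, i.e. p* = 9 and q* = 36.
The ceiling of 3 is below the equilibrium price 9, so it binds.
At p = 3: qd = 72 - 4·3 = 60 and qs = 5·3 - 9 = 6.
Quantity traded falls to 6. At q = 6 the demand price is (72 - 6)/4 = 16.5 and the supply price is (9 + 6)/5 = 3.
Deadweight loss = ½ · (16.5 - 3) · (36 - 6) = ½ · 13.5 · 30 = 202.5.

202.5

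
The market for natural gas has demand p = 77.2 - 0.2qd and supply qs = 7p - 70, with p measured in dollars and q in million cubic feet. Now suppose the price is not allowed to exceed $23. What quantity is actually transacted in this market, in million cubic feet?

91

Rearranging demand gives qd = 386 - 5p. Setting quantity demanded equal to quantity supplied, 386 - 5p = 7p - 70, gives p* = 38 and q* = 196.
Since 23 < 38, the ceiling is binding.
At p = 23: qd = 386 - 5·23 = 271 and qs = 7·23 - 70 = 91.
The quantity actually transacted is the short side, supply: 91.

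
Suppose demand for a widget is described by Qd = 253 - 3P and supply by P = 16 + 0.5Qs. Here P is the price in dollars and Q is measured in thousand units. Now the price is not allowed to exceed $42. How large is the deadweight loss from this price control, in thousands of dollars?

375

Rearranging supply gives Qs = 2P - 32. Equilibrium: 253 - 3P = 2P - 32, so 285 = 5P and P* = 57, Q* = 82.
The ceiling of 42 is below the equilibrium price 57, so it binds.
At P = 42: Qd = 253 - 3·42 = 127 and Qs = 2·42 - 32 = 52.
Quantity traded falls to 52. At Q = 52 the demand price is (253 - 52)/3 = 67 and the supply price is (32 + 52)/2 = 42.
Deadweight loss = ½ · (67 - 42) · (82 - 52) = ½ · 25 · 30 = 375.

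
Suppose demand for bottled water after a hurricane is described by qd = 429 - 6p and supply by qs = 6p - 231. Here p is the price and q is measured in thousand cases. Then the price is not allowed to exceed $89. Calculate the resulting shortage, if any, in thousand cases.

In a free market, 429 - 6p = 6p - 231 gives the equilibrium p* = 55, q* = 99.
The ceiling of 89 is above the equilibrium price 55, so it is not binding; the market clears at p* = 55, q* = 99.
Since the control does not bind, there is no shortage.

0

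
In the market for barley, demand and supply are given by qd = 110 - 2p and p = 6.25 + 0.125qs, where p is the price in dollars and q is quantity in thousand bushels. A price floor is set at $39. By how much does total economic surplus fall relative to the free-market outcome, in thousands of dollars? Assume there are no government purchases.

Rearranging supply gives qs = 8p - 50. Equilibrium: 110 - 2p = 8p - 50, so 160 = 10p and p* = 16, q* = 78.
Because the floor (39) lies above the market-clearing price, it is binding.
At p = 39: qd = 110 - 2·39 = 32 and qs = 8·39 - 50 = 262.
Quantity traded falls to 32. At q = 32 the demand price is (110 - 32)/2 = 39 and the supply price is (50 + 32)/8 = 10.25.
Deadweight loss = ½ · (39 - 10.25) · (78 - 32) = ½ · 28.75 · 46 = 661.25.

661.25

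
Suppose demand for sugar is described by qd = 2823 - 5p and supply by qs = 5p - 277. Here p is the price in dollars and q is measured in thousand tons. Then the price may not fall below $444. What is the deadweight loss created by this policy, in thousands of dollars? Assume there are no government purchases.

89780

In a free market, 2823 - 5p = 5p - 277 gives the equilibrium p* = 310, q* = 1273.
The floor of 444 is above the equilibrium price 310, so it binds.
At p = 444: qd = 2823 - 5·444 = 603 and qs = 5·444 - 277 = 1943.
Quantity traded falls to 603. At q = 603 the demand price is (2823 - 603)/5 = 444 and the supply price is (277 + 603)/5 = 176.
Deadweight loss = ½ · (444 - 176) · (1273 - 603) = ½ · 268 · 670 = 89780.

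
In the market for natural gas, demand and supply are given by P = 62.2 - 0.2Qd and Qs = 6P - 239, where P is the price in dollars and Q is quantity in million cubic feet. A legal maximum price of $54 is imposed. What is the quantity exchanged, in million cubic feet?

Rearranging demand gives Qd = 311 - 5P. Equilibrium: 311 - 5P = 6P - 239, so 550 = 11P and P* = 50, Q* = 61.
Since 54 is above P* = 50, the ceiling does not bind and the free-market outcome prevails.

61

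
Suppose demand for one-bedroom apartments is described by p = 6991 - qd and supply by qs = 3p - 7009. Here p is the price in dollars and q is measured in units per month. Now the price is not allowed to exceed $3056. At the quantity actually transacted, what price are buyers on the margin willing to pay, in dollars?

Rearranging demand gives qd = 6991 - p. Setting quantity demanded equal to quantity supplied, 6991 - p = 3p - 7009, gives p* = 3500 and q* = 3491.
Because the ceiling (3056) lies below the market-clearing price, it is binding.
At p = 3056: qd = 6991 - 3056 = 3935 and qs = 3·3056 - 7009 = 2159.
Only 2159 units reach the market. On the demand curve, the marginal buyer's willingness to pay at q = 2159 is (6991 - 2159) = 4832.

4832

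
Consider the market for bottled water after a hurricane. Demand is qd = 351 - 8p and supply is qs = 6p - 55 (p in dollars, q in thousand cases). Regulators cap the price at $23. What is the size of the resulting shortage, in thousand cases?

84

Equilibrium: 351 - 8p = 6p - 55, so 406 = 14p and p* = 29, q* = 119.
Because the ceiling (23) lies below the market-clearing price, it is binding.
At p = 23: qd = 351 - 8·23 = 167 and qs = 6·23 - 55 = 83.
Shortage = qd - qs = 167 - 83 = 84.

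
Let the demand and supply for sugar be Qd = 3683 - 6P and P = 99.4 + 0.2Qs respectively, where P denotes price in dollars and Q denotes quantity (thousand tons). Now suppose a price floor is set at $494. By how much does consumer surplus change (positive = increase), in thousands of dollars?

-120954

Rearranging supply gives Qs = 5P - 497. Setting quantity demanded equal to quantity supplied, 3683 - 6P = 5P - 497, gives P* = 380 and Q* = 1403.
The floor of 494 is above the equilibrium price 380, so it binds.
At P = 494: Qd = 3683 - 6·494 = 719 and Qs = 5·494 - 497 = 1973.
Consumer surplus without the control is ½ · (3683/6 - 380) · 1403 = 1968409/12.
With the floor, consumers buy 719 units at 494, so CS = ½ · (3683/6 - 494) · 719 = 516961/12.
Change in consumer surplus = 516961/12 - 1968409/12 = -120954.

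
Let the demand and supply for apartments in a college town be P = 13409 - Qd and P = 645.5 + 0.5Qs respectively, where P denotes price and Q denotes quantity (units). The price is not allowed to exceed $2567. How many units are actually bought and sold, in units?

Rearranging demand gives Qd = 13409 - P; rearranging supply gives Qs = 2P - 1291. Without the control the market clears where 13409 - P = 2P - 1291, i.e. P* = 4900 and Q* = 8509.
Because the ceiling (2567) lies below the market-clearing price, it is binding.
At P = 2567: Qd = 13409 - 2567 = 10842 and Qs = 2·2567 - 1291 = 3843.
The quantity actually transacted is the short side, supply: 3843.

3843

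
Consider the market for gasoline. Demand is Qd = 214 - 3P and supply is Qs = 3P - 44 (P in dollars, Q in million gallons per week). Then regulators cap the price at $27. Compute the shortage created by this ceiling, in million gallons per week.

Without the control the market clears where 214 - 3P = 3P - 44, i.e. P* = 43 and Q* = 85.
Because the ceiling (27) lies below the market-clearing price, it is binding.
At P = 27: Qd = 214 - 3·27 = 133 and Qs = 3·27 - 44 = 37.
Shortage = Qd - Qs = 133 - 37 = 96.

96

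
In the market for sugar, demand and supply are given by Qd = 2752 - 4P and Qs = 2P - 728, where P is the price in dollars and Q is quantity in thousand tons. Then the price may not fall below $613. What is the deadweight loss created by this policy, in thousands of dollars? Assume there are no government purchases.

6534

Equilibrium: 2752 - 4P = 2P - 728, so 3480 = 6P and P* = 580, Q* = 432.
Since 613 > 580, the floor is binding.
At P = 613: Qd = 2752 - 4·613 = 300 and Qs = 2·613 - 728 = 498.
Quantity traded falls to 300. At Q = 300 the demand price is (2752 - 300)/4 = 613 and the supply price is (728 + 300)/2 = 514.
Deadweight loss = ½ · (613 - 514) · (432 - 300) = ½ · 99 · 132 = 6534.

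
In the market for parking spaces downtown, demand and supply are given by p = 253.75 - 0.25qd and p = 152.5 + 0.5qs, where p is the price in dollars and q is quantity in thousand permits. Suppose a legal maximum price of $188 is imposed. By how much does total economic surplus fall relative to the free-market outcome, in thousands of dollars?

1536

Rearranging demand gives qd = 1015 - 4p; rearranging supply gives qs = 2p - 305. Without the control the market clears where 1015 - 4p = 2p - 305, i.e. p* = 220 and q* = 135.
Because the ceiling (188) lies below the market-clearing price, it is binding.
At p = 188: qd = 1015 - 4·188 = 263 and qs = 2·188 - 305 = 71.
Quantity traded falls to 71. At q = 71 the demand price is (1015 - 71)/4 = 236 and the supply price is (305 + 71)/2 = 188.
Deadweight loss = ½ · (236 - 188) · (135 - 71) = ½ · 48 · 64 = 1536.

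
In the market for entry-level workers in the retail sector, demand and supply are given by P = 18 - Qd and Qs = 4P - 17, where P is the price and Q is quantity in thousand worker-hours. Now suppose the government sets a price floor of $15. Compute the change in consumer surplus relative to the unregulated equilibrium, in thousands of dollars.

-56

Rearranging demand gives Qd = 18 - P. In a free market, 18 - P = 4P - 17 gives the equilibrium P* = 7, Q* = 11.
Because the floor (15) lies above the market-clearing price, it is binding.
At P = 15: Qd = 18 - 15 = 3 and Qs = 4·15 - 17 = 43.
Consumer surplus without the control is ½ · (18 - 7) · 11 = 60.5.
With the floor, consumers buy 3 units at 15, so CS = ½ · (18 - 15) · 3 = 4.5.
Change in consumer surplus = 4.5 - 60.5 = -56.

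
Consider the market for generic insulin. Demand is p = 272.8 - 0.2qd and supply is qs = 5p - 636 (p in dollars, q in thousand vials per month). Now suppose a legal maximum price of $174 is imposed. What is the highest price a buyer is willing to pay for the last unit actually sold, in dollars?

226

Rearranging demand gives qd = 1364 - 5p. In a free market, 1364 - 5p = 5p - 636 gives the equilibrium p* = 200, q* = 364.
Because the ceiling (174) lies below the market-clearing price, it is binding.
At p = 174: qd = 1364 - 5·174 = 494 and qs = 5·174 - 636 = 234.
Only 234 units reach the market. On the demand curve, the marginal buyer's willingness to pay at q = 234 is (1364 - 234)/5 = 226.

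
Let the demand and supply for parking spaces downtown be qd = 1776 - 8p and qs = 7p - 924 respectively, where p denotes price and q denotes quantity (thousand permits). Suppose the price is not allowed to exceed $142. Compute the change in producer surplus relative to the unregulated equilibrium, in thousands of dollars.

In a free market, 1776 - 8p = 7p - 924 gives the equilibrium p* = 180, q* = 336.
Because the ceiling (142) lies below the market-clearing price, it is binding.
At p = 142: qd = 1776 - 8·142 = 640 and qs = 7·142 - 924 = 70.
Producer surplus without the control is ½ · (180 - 132) · 336 = 8064.
With the ceiling, producers sell 70 units at 142, so PS = ½ · (142 - 132) · 70 = 350.
Change in producer surplus = 350 - 8064 = -7714.

-7714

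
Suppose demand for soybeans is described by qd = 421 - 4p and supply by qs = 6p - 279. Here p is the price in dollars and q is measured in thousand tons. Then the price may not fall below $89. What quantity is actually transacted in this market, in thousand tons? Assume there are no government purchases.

65

Equilibrium: 421 - 4p = 6p - 279, so 700 = 10p and p* = 70, q* = 141.
The floor of 89 is above the equilibrium price 70, so it binds.
At p = 89: qd = 421 - 4·89 = 65 and qs = 6·89 - 279 = 255.
The quantity actually transacted is the short side, demand: 65.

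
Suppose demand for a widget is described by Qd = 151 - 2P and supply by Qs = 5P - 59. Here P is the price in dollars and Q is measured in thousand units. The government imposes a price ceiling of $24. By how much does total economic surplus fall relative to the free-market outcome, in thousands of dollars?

315

In a free market, 151 - 2P = 5P - 59 gives the equilibrium P* = 30, Q* = 91.
Because the ceiling (24) lies below the market-clearing price, it is binding.
At P = 24: Qd = 151 - 2·24 = 103 and Qs = 5·24 - 59 = 61.
Quantity traded falls to 61. At Q = 61 the demand price is (151 - 61)/2 = 45 and the supply price is (59 + 61)/5 = 24.
Deadweight loss = ½ · (45 - 24) · (91 - 61) = ½ · 21 · 30 = 315.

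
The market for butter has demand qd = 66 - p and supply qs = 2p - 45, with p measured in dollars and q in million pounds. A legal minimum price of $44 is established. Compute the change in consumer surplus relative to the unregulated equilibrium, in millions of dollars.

-178.5

Equilibrium: 66 - p = 2p - 45, so 111 = 3p and p* = 37, q* = 29.
Because the floor (44) lies above the market-clearing price, it is binding.
At p = 44: qd = 66 - 44 = 22 and qs = 2·44 - 45 = 43.
Consumer surplus without the control is ½ · (66 - 37) · 29 = 420.5.
With the floor, consumers buy 22 units at 44, so CS = ½ · (66 - 44) · 22 = 242.
Change in consumer surplus = 242 - 420.5 = -178.5.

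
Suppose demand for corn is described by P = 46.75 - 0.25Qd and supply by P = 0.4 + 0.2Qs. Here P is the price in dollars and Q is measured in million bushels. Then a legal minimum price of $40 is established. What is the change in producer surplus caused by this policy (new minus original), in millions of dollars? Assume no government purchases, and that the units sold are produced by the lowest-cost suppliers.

Rearranging demand gives Qd = 187 - 4P; rearranging supply gives Qs = 5P - 2. Without the control the market clears where 187 - 4P = 5P - 2, i.e. P* = 21 and Q* = 103.
Because the floor (40) lies above the market-clearing price, it is binding.
At P = 40: Qd = 187 - 4·40 = 27 and Qs = 5·40 - 2 = 198.
Producer surplus without the control is ½ · (21 - 0.4) · 103 = 1060.9.
With the floor, 27 units are sold at 40. The supply price at Q = 27 is 5.8, so PS = ½ · [(40 - 0.4) + (40 - 5.8)] · 27 = 996.3.
Change in producer surplus = 996.3 - 1060.9 = -64.6.

-64.6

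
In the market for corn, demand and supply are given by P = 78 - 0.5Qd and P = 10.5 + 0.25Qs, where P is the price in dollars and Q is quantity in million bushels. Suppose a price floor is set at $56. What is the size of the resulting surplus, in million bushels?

Rearranging demand gives Qd = 156 - 2P; rearranging supply gives Qs = 4P - 42. Without the control the market clears where 156 - 2P = 4P - 42, i.e. P* = 33 and Q* = 90.
Since 56 > 33, the floor is binding.
At P = 56: Qd = 156 - 2·56 = 44 and Qs = 4·56 - 42 = 182.
Surplus = Qs - Qd = 182 - 44 = 138.

138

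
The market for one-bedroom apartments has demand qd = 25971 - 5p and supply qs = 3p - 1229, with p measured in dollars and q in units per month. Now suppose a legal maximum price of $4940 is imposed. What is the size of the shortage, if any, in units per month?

Without the control the market clears where 25971 - 5p = 3p - 1229, i.e. p* = 3400 and q* = 8971.
The ceiling of 4940 is above the equilibrium price 3400, so it is not binding; the market clears at p* = 3400, q* = 8971.
Since the control does not bind, there is no shortage.

0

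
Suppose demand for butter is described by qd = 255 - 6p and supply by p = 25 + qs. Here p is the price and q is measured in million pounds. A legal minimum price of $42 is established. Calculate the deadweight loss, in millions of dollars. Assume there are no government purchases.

84

Rearranging supply gives qs = p - 25. In a free market, 255 - 6p = p - 25 gives the equilibrium p* = 40, q* = 15.
The floor of 42 is above the equilibrium price 40, so it binds.
At p = 42: qd = 255 - 6·42 = 3 and qs = 42 - 25 = 17.
Quantity traded falls to 3. At q = 3 the demand price is (255 - 3)/6 = 42 and the supply price is 25 + 3 = 28.
Deadweight loss = ½ · (42 - 28) · (15 - 3) = ½ · 14 · 12 = 84.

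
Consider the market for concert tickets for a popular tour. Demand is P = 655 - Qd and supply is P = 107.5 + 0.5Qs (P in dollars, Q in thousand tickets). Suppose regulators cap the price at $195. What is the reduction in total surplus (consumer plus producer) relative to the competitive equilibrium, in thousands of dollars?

Rearranging demand gives Qd = 655 - P; rearranging supply gives Qs = 2P - 215. In a free market, 655 - P = 2P - 215 gives the equilibrium P* = 290, Q* = 365.
Since 195 < 290, the ceiling is binding.
At P = 195: Qd = 655 - 195 = 460 and Qs = 2·195 - 215 = 175.
Quantity traded falls to 175. At Q = 175 the demand price is 655 - 175 = 480 and the supply price is (215 + 175)/2 = 195.
Deadweight loss = ½ · (480 - 195) · (365 - 175) = ½ · 285 · 190 = 27075.

27075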